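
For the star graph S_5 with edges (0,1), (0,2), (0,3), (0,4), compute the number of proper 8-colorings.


P(tree, k) = k * (k-1)^(4) for any tree on 5 vertices.
P(8) = 8 * 7^4 = 8 * 2401 = 19208.

19208


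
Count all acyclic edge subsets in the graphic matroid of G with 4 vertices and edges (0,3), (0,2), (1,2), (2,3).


An independent set in a graphic matroid is an acyclic edge subset.
G has 4 vertices and 4 edges.
Enumerate all 2^4 = 16 subsets, checking for acyclicity.
Total independent sets = 14.

14


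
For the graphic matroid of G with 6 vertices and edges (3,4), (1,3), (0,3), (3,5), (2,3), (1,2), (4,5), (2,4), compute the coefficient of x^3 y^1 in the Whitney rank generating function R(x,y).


R(x,y) = sum over A in 2^E of x^(r(E)-r(A)) * y^(|A|-r(A)).
G has 6 vertices, 8 edges. r(E) = 5.
Enumerate all 2^8 = 256 subsets.
Count subsets with r(E)-r(A)=3 and |A|-r(A)=1: 3.

3


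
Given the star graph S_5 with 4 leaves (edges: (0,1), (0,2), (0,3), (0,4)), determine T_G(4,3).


A star on 5 vertices is a tree with 4 edges.
T(x,y) = x^(4) for any tree.
T(4,3) = 4^4 = 256.

256


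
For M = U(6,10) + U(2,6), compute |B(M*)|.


(M1+M2)* = M1* + M2*.
M1* = U(4,10), bases: C(10,4) = 210.
M2* = U(4,6), bases: C(6,4) = 15.
|B(M*)| = 210 * 15 = 3150.

3150


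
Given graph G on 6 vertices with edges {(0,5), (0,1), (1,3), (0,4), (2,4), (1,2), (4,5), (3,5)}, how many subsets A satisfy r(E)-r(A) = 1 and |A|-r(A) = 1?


R(x,y) = sum over A in 2^E of x^(r(E)-r(A)) * y^(|A|-r(A)).
G has 6 vertices, 8 edges. r(E) = 5.
Enumerate all 2^8 = 256 subsets.
Count subsets with r(E)-r(A)=1 and |A|-r(A)=1: 21.

21


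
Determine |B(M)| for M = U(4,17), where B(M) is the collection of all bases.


Bases of U(4,17) are all 4-element subsets of the 17-element ground set.
Number of bases = C(17,4).
C(17,4) = 17! / (4! * 13!) = 2380.

2380


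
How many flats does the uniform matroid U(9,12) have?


Flats of U(9,12): every subset of size < 9 is a flat, plus E itself.
Count = (12 choose 0) + (12 choose 1) + (12 choose 2) + (12 choose 3) + (12 choose 4) + (12 choose 5) + (12 choose 6) + (12 choose 7) + (12 choose 8) + 1
     = 1 + 12 + 66 + 220 + 495 + 792 + 924 + 792 + 495 + 1
     = 3798.

3798


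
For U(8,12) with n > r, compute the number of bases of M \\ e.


Deleting e from U(8,12) gives U(8,11) since n > r.
Bases of U(8,11) = C(11,8) = 11! / (8! * 3!) = 165.

165


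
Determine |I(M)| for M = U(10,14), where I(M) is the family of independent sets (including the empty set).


Independent sets of U(10,14) are all subsets of size <= 10.
Count = C(14,0) + C(14,1) + C(14,2) + C(14,3) + C(14,4) + C(14,5) + C(14,6) + C(14,7) + C(14,8) + C(14,9) + C(14,10)
     = 1 + 14 + 91 + 364 + 1001 + 2002 + 3003 + 3432 + 3003 + 2002 + 1001
     = 15914.

15914


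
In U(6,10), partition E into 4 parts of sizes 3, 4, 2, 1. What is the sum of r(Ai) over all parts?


r(Ai) = min(|Ai|, 6) for each part.
Sum = min(3,6) + min(4,6) + min(2,6) + min(1,6)
    = 3 + 4 + 2 + 1
    = 10.

10


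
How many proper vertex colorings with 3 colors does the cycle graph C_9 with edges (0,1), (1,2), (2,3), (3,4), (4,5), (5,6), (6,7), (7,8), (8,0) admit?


P(C_9, k) = (k-1)^9 + (-1)^9*(k-1).
P(3) = (2)^9 - 2
= 512 - 2 = 510.

510


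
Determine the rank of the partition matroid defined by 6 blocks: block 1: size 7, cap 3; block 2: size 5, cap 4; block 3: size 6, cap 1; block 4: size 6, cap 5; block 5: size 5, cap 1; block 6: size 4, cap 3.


Rank of a partition matroid = sum of min(|Si|, ci) for each block.
= min(7,3) + min(5,4) + min(6,1) + min(6,5) + min(5,1) + min(4,3)
= 3 + 4 + 1 + 5 + 1 + 3
= 17.

17


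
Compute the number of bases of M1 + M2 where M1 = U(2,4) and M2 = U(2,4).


Bases of a direct sum M1 + M2: |B| = |B(M1)| * |B(M2)|.
|B(U(2,4))| = C(4,2) = 6.
|B(U(2,4))| = C(4,2) = 6.
Total bases = 6 * 6 = 36.

36


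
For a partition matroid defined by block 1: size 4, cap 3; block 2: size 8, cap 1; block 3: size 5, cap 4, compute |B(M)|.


A basis picks exactly ci elements from block i.
Number of bases = product of C(|Si|, ci).
= C(4,3) * C(8,1) * C(5,4)
= 4 * 8 * 5
= 160.

160


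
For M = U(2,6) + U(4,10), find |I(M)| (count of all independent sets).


For a direct sum, |I(M1+M2)| = |I(M1)| * |I(M2)|.
|I(U(2,6))| = sum C(6,k) for k=0..2 = 22.
|I(U(4,10))| = sum C(10,k) for k=0..4 = 386.
Total = 22 * 386 = 8492.

8492


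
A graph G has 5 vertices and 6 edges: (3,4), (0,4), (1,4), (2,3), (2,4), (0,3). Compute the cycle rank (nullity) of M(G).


Cycle rank (nullity) = |E| - r(M) = |E| - (|V| - c).
|E| = 6, |V| = 5, c = 1.
Nullity = 6 - (5 - 1) = 6 - 4 = 2.

2


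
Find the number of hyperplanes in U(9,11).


Hyperplanes of U(9,11) are flats of rank 8.
In a uniform matroid, these are exactly the (8)-element subsets.
Count = (11 choose 8) = 165.

165


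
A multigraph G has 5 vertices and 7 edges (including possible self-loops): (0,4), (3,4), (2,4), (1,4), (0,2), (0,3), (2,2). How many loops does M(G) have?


In a graphic matroid, a loop is a self-loop edge (u,u) with rank 0.
Examining all 7 edges for self-loops...
Self-loops found: (2,2)
Number of loops = 1.

1


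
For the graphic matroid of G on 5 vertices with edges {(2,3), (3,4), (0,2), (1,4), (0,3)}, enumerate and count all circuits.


A circuit in a graphic matroid = edge set of a simple cycle.
G has 5 vertices and 5 edges.
Enumerating all minimal edge subsets forming cycles...
Total circuits found: 1.

1


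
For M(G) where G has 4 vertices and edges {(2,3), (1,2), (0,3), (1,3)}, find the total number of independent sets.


An independent set in a graphic matroid is an acyclic edge subset.
G has 4 vertices and 4 edges.
Enumerate all 2^4 = 16 subsets, checking for acyclicity.
Total independent sets = 14.

14


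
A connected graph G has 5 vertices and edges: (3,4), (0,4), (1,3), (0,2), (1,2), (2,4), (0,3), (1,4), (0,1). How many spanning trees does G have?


By Kirchhoff's matrix tree theorem, the number of spanning trees equals
the determinant of any cofactor of the Laplacian matrix L.
G has 5 vertices and 9 edges.
Computing the (4 x 4) cofactor determinant gives 75.

75


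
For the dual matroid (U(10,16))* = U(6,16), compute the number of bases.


The dual of U(r,n) is U(n-r, n) = U(6,16).
Bases of U(6,16) are all (6)-element subsets.
|B(M*)| = C(16,6) = 16! / (6! * 10!) = 8008.

8008


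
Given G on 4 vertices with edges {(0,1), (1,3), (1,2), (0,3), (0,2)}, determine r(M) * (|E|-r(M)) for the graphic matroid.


r(M) = |V| - c = 4 - 1 = 3.
nullity = |E| - r(M) = 5 - 3 = 2.
Product = 3 * 2 = 6.

6


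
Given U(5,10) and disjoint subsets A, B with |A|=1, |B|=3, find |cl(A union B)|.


|A union B| = 1 + 3 = 4 (disjoint).
In U(5,10), cl(S) = S if |S| < 5, else cl(S) = E.
Since 4 < 5, cl(A union B) = A union B.
|cl(A union B)| = 4.

4


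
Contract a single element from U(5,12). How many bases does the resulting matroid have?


Contracting e from U(5,12) gives U(4,11).
Bases of U(4,11) = C(11,4) = (11 * 10 * 9 * 8) / (1 * 2 * 3 * 4) = 330.

330


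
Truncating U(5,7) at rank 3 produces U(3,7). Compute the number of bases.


Truncating U(5,7) to rank 3 gives U(3,7).
Bases of U(3,7) are all 3-element subsets of 7 elements.
Number of bases = C(7,3) = (7 * 6 * 5) / (1 * 2 * 3) = 35.

35


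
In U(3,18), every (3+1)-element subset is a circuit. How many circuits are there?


In U(3,18), circuits are the (4)-element subsets.
Any set of 4 elements is dependent, and removing any one element gives
an independent set of size 3, so it is a minimal dependent set.
Number of circuits = (18 choose 4) = 3060.

3060


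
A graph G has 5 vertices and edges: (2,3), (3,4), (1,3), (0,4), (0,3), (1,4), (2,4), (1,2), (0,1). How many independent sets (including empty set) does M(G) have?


An independent set in a graphic matroid is an acyclic edge subset.
G has 5 vertices and 9 edges.
Enumerate all 2^9 = 512 subsets, checking for acyclicity.
Total independent sets = 198.

198


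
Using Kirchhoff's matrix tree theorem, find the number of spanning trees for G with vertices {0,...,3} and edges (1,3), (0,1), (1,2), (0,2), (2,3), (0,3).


By Kirchhoff's matrix tree theorem, the number of spanning trees equals
the determinant of any cofactor of the Laplacian matrix L.
G has 4 vertices and 6 edges.
Computing the (3 x 3) cofactor determinant gives 16.

16


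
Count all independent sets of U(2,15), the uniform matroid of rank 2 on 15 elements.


Independent sets of U(2,15) are all subsets of size <= 2.
Count = (15 choose 0) + (15 choose 1) + (15 choose 2)
     = 1 + 15 + 105
     = 121.

121


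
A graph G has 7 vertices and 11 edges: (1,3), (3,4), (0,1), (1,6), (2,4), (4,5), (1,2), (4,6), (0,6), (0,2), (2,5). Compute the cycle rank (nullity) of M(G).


Cycle rank (nullity) = |E| - r(M) = |E| - (|V| - c).
|E| = 11, |V| = 7, c = 1.
Nullity = 11 - (7 - 1) = 11 - 6 = 5.

5


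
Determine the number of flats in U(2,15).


Flats of U(2,15): every subset of size < 2 is a flat, plus E itself.
Count = (15 choose 0) + (15 choose 1) + 1
     = 1 + 15 + 1
     = 17.

17


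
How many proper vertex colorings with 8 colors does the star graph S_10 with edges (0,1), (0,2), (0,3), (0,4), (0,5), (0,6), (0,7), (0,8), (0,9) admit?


P(tree, k) = k * (k-1)^(9) for any tree on 10 vertices.
P(8) = 8 * 7^9 = 8 * 40353607 = 322828856.

322828856


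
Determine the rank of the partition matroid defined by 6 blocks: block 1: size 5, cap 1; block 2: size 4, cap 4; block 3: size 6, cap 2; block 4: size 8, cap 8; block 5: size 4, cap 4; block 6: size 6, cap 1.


Rank of a partition matroid = sum of min(|Si|, ci) for each block.
= min(5,1) + min(4,4) + min(6,2) + min(8,8) + min(4,4) + min(6,1)
= 1 + 4 + 2 + 8 + 4 + 1
= 20.

20


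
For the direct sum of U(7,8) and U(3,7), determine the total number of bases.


Bases of a direct sum M1 + M2: |B| = |B(M1)| * |B(M2)|.
|B(U(7,8))| = C(8,7) = 8.
|B(U(3,7))| = C(7,3) = 35.
Total bases = 8 * 35 = 280.

280


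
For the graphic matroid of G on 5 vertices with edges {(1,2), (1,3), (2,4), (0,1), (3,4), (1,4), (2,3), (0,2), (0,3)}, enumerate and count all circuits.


A circuit in a graphic matroid = edge set of a simple cycle.
G has 5 vertices and 9 edges.
Enumerating all minimal edge subsets forming cycles...
Total circuits found: 22.

22


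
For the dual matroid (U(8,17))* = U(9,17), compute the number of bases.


The dual of U(r,n) is U(n-r, n) = U(9,17).
Bases of U(9,17) are all (9)-element subsets.
|B(M*)| = C(17,9) = 17! / (9! * 8!) = 24310.

24310


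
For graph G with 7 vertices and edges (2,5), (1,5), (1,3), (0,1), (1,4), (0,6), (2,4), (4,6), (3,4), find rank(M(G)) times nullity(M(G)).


r(M) = |V| - c = 7 - 1 = 6.
nullity = |E| - r(M) = 9 - 6 = 3.
Product = 6 * 3 = 18.

18


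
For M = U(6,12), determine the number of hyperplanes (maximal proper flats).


Hyperplanes of U(6,12) are flats of rank 5.
In a uniform matroid, these are exactly the (5)-element subsets.
Count = C(12,5) = 792.

792


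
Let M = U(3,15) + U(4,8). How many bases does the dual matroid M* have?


(M1+M2)* = M1* + M2*.
M1* = U(12,15), bases: C(15,12) = 455.
M2* = U(4,8), bases: C(8,4) = 70.
|B(M*)| = 455 * 70 = 31850.

31850


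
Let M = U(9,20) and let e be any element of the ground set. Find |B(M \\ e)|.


Deleting e from U(9,20) gives U(9,19) since n > r.
Bases of U(9,19) = C(19,9) = 19! / (9! * 10!) = 92378.

92378


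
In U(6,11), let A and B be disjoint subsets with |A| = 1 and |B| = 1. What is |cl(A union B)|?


|A union B| = 1 + 1 = 2 (disjoint).
In U(6,11), cl(S) = S if |S| < 6, else cl(S) = E.
Since 2 < 6, cl(A union B) = A union B.
|cl(A union B)| = 2.

2


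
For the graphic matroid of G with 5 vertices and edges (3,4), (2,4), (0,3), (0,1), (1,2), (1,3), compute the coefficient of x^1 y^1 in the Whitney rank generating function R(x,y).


R(x,y) = sum over A in 2^E of x^(r(E)-r(A)) * y^(|A|-r(A)).
G has 5 vertices, 6 edges. r(E) = 4.
Enumerate all 2^6 = 64 subsets.
Count subsets with r(E)-r(A)=1 and |A|-r(A)=1: 4.

4


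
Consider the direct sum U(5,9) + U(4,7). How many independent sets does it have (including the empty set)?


For a direct sum, |I(M1+M2)| = |I(M1)| * |I(M2)|.
|I(U(5,9))| = sum C(9,k) for k=0..5 = 382.
|I(U(4,7))| = sum C(7,k) for k=0..4 = 99.
Total = 382 * 99 = 37818.

37818


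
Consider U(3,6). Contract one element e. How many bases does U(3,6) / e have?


Contracting e from U(3,6) gives U(2,5).
Bases of U(2,5) = C(5,2) = 5! / (2! * 3!) = 10.

10


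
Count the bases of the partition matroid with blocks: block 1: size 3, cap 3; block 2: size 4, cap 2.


A basis picks exactly ci elements from block i.
Number of bases = product of C(|Si|, ci).
= C(3,3) * C(4,2)
= 1 * 6
= 6.

6


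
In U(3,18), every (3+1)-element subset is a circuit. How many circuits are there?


In U(3,18), circuits are the (4)-element subsets.
Any set of 4 elements is dependent, and removing any one element gives
an independent set of size 3, so it is a minimal dependent set.
Number of circuits = (18 choose 4) = 3060.

3060


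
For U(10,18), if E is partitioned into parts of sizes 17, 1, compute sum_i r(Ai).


r(Ai) = min(|Ai|, 10) for each part.
Sum = min(17,10) + min(1,10)
    = 10 + 1
    = 11.

11


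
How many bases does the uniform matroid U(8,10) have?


Bases of U(8,10) are all 8-element subsets of the 10-element ground set.
Number of bases = C(10,8).
(10 choose 8) = 45.

45


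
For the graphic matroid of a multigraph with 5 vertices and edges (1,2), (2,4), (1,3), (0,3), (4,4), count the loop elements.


In a graphic matroid, a loop is a self-loop edge (u,u) with rank 0.
Examining all 5 edges for self-loops...
Self-loops found: (4,4)
Number of loops = 1.

1


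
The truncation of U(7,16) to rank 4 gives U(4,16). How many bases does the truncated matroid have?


Truncating U(7,16) to rank 4 gives U(4,16).
Bases of U(4,16) are all 4-element subsets of 16 elements.
Number of bases = C(16,4) = 16! / (4! * 12!) = 1820.

1820


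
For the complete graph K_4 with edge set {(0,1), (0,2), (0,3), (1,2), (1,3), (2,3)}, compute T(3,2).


T(K_4; x,y) = x^3 + 3x^2 + 4xy + 2x + y^3 + 3y^2 + 2y.
Substituting x=3, y=2:
= 27 + 27 + 24 + 6 + 8 + 12 + 4
= 108.

108


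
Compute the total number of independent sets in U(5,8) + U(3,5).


For a direct sum, |I(M1+M2)| = |I(M1)| * |I(M2)|.
|I(U(5,8))| = sum C(8,k) for k=0..5 = 219.
|I(U(3,5))| = sum C(5,k) for k=0..3 = 26.
Total = 219 * 26 = 5694.

5694


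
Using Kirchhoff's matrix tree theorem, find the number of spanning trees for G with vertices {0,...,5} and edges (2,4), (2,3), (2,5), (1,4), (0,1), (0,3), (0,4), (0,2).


By Kirchhoff's matrix tree theorem, the number of spanning trees equals
the determinant of any cofactor of the Laplacian matrix L.
G has 6 vertices and 8 edges.
Computing the (5 x 5) cofactor determinant gives 21.

21


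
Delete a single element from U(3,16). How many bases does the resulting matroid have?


Deleting e from U(3,16) gives U(3,15) since n > r.
Bases of U(3,15) = C(15,3) = 15! / (3! * 12!) = 455.

455


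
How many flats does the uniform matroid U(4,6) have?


Flats of U(4,6): every subset of size < 4 is a flat, plus E itself.
Count = C(6,0) + C(6,1) + C(6,2) + C(6,3) + 1
     = 1 + 6 + 15 + 20 + 1
     = 43.

43


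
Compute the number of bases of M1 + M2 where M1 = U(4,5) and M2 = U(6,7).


Bases of a direct sum M1 + M2: |B| = |B(M1)| * |B(M2)|.
|B(U(4,5))| = C(5,4) = 5.
|B(U(6,7))| = C(7,6) = 7.
Total bases = 5 * 7 = 35.

35


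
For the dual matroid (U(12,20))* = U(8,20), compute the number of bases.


The dual of U(r,n) is U(n-r, n) = U(8,20).
Bases of U(8,20) are all (8)-element subsets.
|B(M*)| = (20 choose 8) = 125970.

125970


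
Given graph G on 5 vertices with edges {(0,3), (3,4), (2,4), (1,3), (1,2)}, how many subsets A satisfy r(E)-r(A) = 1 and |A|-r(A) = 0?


R(x,y) = sum over A in 2^E of x^(r(E)-r(A)) * y^(|A|-r(A)).
G has 5 vertices, 5 edges. r(E) = 4.
Enumerate all 2^5 = 32 subsets.
Count subsets with r(E)-r(A)=1 and |A|-r(A)=0: 10.

10


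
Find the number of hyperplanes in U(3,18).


Hyperplanes of U(3,18) are flats of rank 2.
In a uniform matroid, these are exactly the (2)-element subsets.
Count = C(18,2) = 18! / (2! * 16!) = 153.

153


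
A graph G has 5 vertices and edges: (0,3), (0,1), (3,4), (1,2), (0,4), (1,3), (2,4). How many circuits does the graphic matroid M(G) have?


A circuit in a graphic matroid = edge set of a simple cycle.
G has 5 vertices and 7 edges.
Enumerating all minimal edge subsets forming cycles...
Total circuits found: 7.

7


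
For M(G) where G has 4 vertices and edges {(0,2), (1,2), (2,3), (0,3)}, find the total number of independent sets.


An independent set in a graphic matroid is an acyclic edge subset.
G has 4 vertices and 4 edges.
Enumerate all 2^4 = 16 subsets, checking for acyclicity.
Total independent sets = 14.

14


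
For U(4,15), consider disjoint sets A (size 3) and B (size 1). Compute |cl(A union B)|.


|A union B| = 3 + 1 = 4 (disjoint).
In U(4,15), cl(S) = S if |S| < 4, else cl(S) = E.
Since 4 >= 4, cl(A union B) = E.
|cl(A union B)| = 15.

15


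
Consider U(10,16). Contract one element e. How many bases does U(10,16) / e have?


Contracting e from U(10,16) gives U(9,15).
Bases of U(9,15) = C(15,9) = 5005.

5005


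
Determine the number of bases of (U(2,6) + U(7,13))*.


(M1+M2)* = M1* + M2*.
M1* = U(4,6), bases: C(6,4) = 15.
M2* = U(6,13), bases: C(13,6) = 1716.
|B(M*)| = 15 * 1716 = 25740.

25740


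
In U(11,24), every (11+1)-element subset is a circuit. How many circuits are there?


In U(11,24), circuits are the (12)-element subsets.
Any set of 12 elements is dependent, and removing any one element gives
an independent set of size 11, so it is a minimal dependent set.
Number of circuits = C(24,12) = 2704156.

2704156


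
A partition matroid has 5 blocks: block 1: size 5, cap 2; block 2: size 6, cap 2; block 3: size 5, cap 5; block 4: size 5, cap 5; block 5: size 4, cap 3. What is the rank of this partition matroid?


Rank of a partition matroid = sum of min(|Si|, ci) for each block.
= min(5,2) + min(6,2) + min(5,5) + min(5,5) + min(4,3)
= 2 + 2 + 5 + 5 + 3
= 17.

17


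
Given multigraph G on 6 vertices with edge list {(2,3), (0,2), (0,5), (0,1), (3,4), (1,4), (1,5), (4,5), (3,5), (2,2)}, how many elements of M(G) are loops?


In a graphic matroid, a loop is a self-loop edge (u,u) with rank 0.
Examining all 10 edges for self-loops...
Self-loops found: (2,2)
Number of loops = 1.

1


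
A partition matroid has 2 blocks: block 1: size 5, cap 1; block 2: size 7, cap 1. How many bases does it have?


A basis picks exactly ci elements from block i.
Number of bases = product of C(|Si|, ci).
= C(5,1) * C(7,1)
= 5 * 7
= 35.

35


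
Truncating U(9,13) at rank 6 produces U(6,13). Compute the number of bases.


Truncating U(9,13) to rank 6 gives U(6,13).
Bases of U(6,13) are all 6-element subsets of 13 elements.
Number of bases = (13 choose 6) = 1716.

1716


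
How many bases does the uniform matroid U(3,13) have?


Bases of U(3,13) are all 3-element subsets of the 13-element ground set.
Number of bases = C(13,3).
C(13,3) = 13! / (3! * 10!) = 286.

286


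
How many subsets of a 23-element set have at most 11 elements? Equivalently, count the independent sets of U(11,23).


Independent sets of U(11,23) are all subsets of size <= 11.
Count = C(23,0) + C(23,1) + C(23,2) + C(23,3) + C(23,4) + C(23,5) + C(23,6) + C(23,7) + C(23,8) + C(23,9) + C(23,10) + C(23,11)
     = 1 + 23 + 253 + 1771 + 8855 + 33649 + 100947 + 245157 + 490314 + 817190 + 1144066 + 1352078
     = 4194304.

4194304


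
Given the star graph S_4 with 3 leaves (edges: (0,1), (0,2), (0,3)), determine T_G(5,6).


A star on 4 vertices is a tree with 3 edges.
T(x,y) = x^(3) for any tree.
T(5,6) = 5^3 = 125.

125


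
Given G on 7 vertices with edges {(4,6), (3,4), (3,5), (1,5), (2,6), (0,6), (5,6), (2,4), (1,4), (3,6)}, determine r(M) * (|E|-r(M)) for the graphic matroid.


r(M) = |V| - c = 7 - 1 = 6.
nullity = |E| - r(M) = 10 - 6 = 4.
Product = 6 * 4 = 24.

24


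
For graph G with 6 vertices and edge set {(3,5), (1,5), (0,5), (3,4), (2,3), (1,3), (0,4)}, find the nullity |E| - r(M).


Cycle rank (nullity) = |E| - r(M) = |E| - (|V| - c).
|E| = 7, |V| = 6, c = 1.
Nullity = 7 - (6 - 1) = 7 - 5 = 2.

2


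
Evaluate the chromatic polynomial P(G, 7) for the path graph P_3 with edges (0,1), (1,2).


P(P_3, k) = k * (k-1)^(2).
P(7) = 7 * 6^2 = 7 * 36 = 252.

252


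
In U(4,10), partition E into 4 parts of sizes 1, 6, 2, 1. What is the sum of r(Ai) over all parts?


r(Ai) = min(|Ai|, 4) for each part.
Sum = min(1,4) + min(6,4) + min(2,4) + min(1,4)
    = 1 + 4 + 2 + 1
    = 8.

8


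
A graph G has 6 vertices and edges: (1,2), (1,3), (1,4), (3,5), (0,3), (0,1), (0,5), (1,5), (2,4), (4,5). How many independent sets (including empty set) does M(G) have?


An independent set in a graphic matroid is an acyclic edge subset.
G has 6 vertices and 10 edges.
Enumerate all 2^10 = 1024 subsets, checking for acyclicity.
Total independent sets = 436.

436


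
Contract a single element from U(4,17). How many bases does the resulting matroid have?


Contracting e from U(4,17) gives U(3,16).
Bases of U(3,16) = C(16,3) = 16! / (3! * 13!) = 560.

560


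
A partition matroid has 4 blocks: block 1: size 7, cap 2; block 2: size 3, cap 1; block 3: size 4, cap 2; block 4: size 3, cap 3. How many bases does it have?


A basis picks exactly ci elements from block i.
Number of bases = product of C(|Si|, ci).
= C(7,2) * C(3,1) * C(4,2) * C(3,3)
= 21 * 3 * 6 * 1
= 378.

378


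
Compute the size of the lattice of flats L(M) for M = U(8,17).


Flats of U(8,17): every subset of size < 8 is a flat, plus E itself.
Count = (17 choose 0) + (17 choose 1) + (17 choose 2) + (17 choose 3) + (17 choose 4) + (17 choose 5) + (17 choose 6) + (17 choose 7) + 1
     = 1 + 17 + 136 + 680 + 2380 + 6188 + 12376 + 19448 + 1
     = 41227.

41227


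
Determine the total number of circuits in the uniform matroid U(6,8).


In U(6,8), circuits are the (7)-element subsets.
Any set of 7 elements is dependent, and removing any one element gives
an independent set of size 6, so it is a minimal dependent set.
Number of circuits = (8 choose 7) = 8.

8


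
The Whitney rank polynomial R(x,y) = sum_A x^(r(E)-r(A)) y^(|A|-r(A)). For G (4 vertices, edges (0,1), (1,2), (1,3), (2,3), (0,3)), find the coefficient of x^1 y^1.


R(x,y) = sum over A in 2^E of x^(r(E)-r(A)) * y^(|A|-r(A)).
G has 4 vertices, 5 edges. r(E) = 3.
Enumerate all 2^5 = 32 subsets.
Count subsets with r(E)-r(A)=1 and |A|-r(A)=1: 2.

2


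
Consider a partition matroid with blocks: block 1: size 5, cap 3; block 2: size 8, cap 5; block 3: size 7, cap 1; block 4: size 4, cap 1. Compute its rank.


Rank of a partition matroid = sum of min(|Si|, ci) for each block.
= min(5,3) + min(8,5) + min(7,1) + min(4,1)
= 3 + 5 + 1 + 1
= 10.

10


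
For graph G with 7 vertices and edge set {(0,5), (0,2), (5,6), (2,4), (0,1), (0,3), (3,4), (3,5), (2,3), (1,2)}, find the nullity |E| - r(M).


Cycle rank (nullity) = |E| - r(M) = |E| - (|V| - c).
|E| = 10, |V| = 7, c = 1.
Nullity = 10 - (7 - 1) = 10 - 6 = 4.

4


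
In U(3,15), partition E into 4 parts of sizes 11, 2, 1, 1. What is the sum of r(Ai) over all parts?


r(Ai) = min(|Ai|, 3) for each part.
Sum = min(11,3) + min(2,3) + min(1,3) + min(1,3)
    = 3 + 2 + 1 + 1
    = 7.

7


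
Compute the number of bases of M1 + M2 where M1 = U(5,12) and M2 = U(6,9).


Bases of a direct sum M1 + M2: |B| = |B(M1)| * |B(M2)|.
|B(U(5,12))| = C(12,5) = 792.
|B(U(6,9))| = C(9,6) = 84.
Total bases = 792 * 84 = 66528.

66528


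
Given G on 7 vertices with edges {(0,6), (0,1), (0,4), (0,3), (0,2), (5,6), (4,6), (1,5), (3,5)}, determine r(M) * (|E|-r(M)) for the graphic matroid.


r(M) = |V| - c = 7 - 1 = 6.
nullity = |E| - r(M) = 9 - 6 = 3.
Product = 6 * 3 = 18.

18


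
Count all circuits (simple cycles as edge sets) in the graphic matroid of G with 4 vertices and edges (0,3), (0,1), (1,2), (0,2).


A circuit in a graphic matroid = edge set of a simple cycle.
G has 4 vertices and 4 edges.
Enumerating all minimal edge subsets forming cycles...
Total circuits found: 1.

1


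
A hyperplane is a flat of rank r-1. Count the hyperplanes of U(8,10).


Hyperplanes of U(8,10) are flats of rank 7.
In a uniform matroid, these are exactly the (7)-element subsets.
Count = (10 choose 7) = 120.

120


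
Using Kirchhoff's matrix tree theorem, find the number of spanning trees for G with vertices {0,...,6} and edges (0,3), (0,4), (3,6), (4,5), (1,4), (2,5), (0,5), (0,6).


By Kirchhoff's matrix tree theorem, the number of spanning trees equals
the determinant of any cofactor of the Laplacian matrix L.
G has 7 vertices and 8 edges.
Computing the (6 x 6) cofactor determinant gives 9.

9


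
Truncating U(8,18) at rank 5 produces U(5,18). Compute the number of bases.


Truncating U(8,18) to rank 5 gives U(5,18).
Bases of U(5,18) are all 5-element subsets of 18 elements.
Number of bases = (18 choose 5) = 8568.

8568


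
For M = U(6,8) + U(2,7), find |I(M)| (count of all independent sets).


For a direct sum, |I(M1+M2)| = |I(M1)| * |I(M2)|.
|I(U(6,8))| = sum C(8,k) for k=0..6 = 247.
|I(U(2,7))| = sum C(7,k) for k=0..2 = 29.
Total = 247 * 29 = 7163.

7163


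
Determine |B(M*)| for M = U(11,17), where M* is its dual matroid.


The dual of U(r,n) is U(n-r, n) = U(6,17).
Bases of U(6,17) are all (6)-element subsets.
|B(M*)| = (17 choose 6) = 12376.

12376


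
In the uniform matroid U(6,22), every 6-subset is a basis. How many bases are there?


Bases of U(6,22) are all 6-element subsets of the 22-element ground set.
Number of bases = C(22,6).
(22 choose 6) = 74613.

74613


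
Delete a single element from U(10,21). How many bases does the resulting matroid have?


Deleting e from U(10,21) gives U(10,20) since n > r.
Bases of U(10,20) = C(20,10) = 184756.

184756


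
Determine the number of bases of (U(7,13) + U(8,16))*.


(M1+M2)* = M1* + M2*.
M1* = U(6,13), bases: C(13,6) = 1716.
M2* = U(8,16), bases: C(16,8) = 12870.
|B(M*)| = 1716 * 12870 = 22084920.

22084920


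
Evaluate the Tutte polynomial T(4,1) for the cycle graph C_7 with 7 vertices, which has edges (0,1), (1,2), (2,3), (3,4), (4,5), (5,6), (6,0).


T(C_7; x,y) = x + x^2 + ... + x^(6) + y.
T(4,1) = 4^1 + 4^2 + 4^3 + 4^4 + 4^5 + 4^6 + 1
= 4 + 16 + 64 + 256 + 1024 + 4096 + 1
= 5461.

5461


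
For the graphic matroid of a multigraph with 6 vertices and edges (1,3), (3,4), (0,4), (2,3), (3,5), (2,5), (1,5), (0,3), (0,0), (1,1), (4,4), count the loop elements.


In a graphic matroid, a loop is a self-loop edge (u,u) with rank 0.
Examining all 11 edges for self-loops...
Self-loops found: (0,0), (1,1), (4,4)
Number of loops = 3.

3


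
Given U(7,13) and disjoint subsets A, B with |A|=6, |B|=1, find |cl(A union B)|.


|A union B| = 6 + 1 = 7 (disjoint).
In U(7,13), cl(S) = S if |S| < 7, else cl(S) = E.
Since 7 >= 7, cl(A union B) = E.
|cl(A union B)| = 13.

13


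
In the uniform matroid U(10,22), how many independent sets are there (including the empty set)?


Independent sets of U(10,22) are all subsets of size <= 10.
Count = (22 choose 0) + (22 choose 1) + (22 choose 2) + (22 choose 3) + (22 choose 4) + (22 choose 5) + (22 choose 6) + (22 choose 7) + (22 choose 8) + (22 choose 9) + (22 choose 10)
     = 1 + 22 + 231 + 1540 + 7315 + 26334 + 74613 + 170544 + 319770 + 497420 + 646646
     = 1744436.

1744436


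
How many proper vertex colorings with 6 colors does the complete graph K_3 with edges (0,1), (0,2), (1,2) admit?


P(K_3, k) = k(k-1)(k-2)...(k-2).
P(6) = (6) * (5) * (4) = 120.

120


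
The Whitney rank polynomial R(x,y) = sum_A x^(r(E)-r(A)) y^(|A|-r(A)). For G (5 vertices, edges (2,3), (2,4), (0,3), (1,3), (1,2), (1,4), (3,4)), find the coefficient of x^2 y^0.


R(x,y) = sum over A in 2^E of x^(r(E)-r(A)) * y^(|A|-r(A)).
G has 5 vertices, 7 edges. r(E) = 4.
Enumerate all 2^7 = 128 subsets.
Count subsets with r(E)-r(A)=2 and |A|-r(A)=0: 21.

21


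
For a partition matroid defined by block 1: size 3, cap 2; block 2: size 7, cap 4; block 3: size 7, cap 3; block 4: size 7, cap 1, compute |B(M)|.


A basis picks exactly ci elements from block i.
Number of bases = product of C(|Si|, ci).
= C(3,2) * C(7,4) * C(7,3) * C(7,1)
= 3 * 35 * 35 * 7
= 25725.

25725


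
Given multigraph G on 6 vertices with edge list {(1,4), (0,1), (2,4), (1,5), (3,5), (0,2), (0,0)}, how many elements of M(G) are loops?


In a graphic matroid, a loop is a self-loop edge (u,u) with rank 0.
Examining all 7 edges for self-loops...
Self-loops found: (0,0)
Number of loops = 1.

1


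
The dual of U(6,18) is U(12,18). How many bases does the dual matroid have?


The dual of U(r,n) is U(n-r, n) = U(12,18).
Bases of U(12,18) are all (12)-element subsets.
|B(M*)| = (18 choose 12) = 18564.

18564


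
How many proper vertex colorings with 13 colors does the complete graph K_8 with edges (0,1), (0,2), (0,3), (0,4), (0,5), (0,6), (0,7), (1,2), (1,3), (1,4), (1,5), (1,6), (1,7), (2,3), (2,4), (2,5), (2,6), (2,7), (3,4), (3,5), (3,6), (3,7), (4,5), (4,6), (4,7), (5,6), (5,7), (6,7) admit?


P(K_8, k) = k(k-1)(k-2)...(k-7).
P(13) = (13) * (12) * (11) * (10) * (9) * (8) * (7) * (6) = 51891840.

51891840


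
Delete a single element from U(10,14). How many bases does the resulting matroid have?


Deleting e from U(10,14) gives U(10,13) since n > r.
Bases of U(10,13) = (13 choose 10) = 286.

286


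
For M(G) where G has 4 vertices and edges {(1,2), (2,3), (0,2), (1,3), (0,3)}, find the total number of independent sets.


An independent set in a graphic matroid is an acyclic edge subset.
G has 4 vertices and 5 edges.
Enumerate all 2^5 = 32 subsets, checking for acyclicity.
Total independent sets = 24.

24


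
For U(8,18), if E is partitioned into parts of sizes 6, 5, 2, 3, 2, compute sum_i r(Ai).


r(Ai) = min(|Ai|, 8) for each part.
Sum = min(6,8) + min(5,8) + min(2,8) + min(3,8) + min(2,8)
    = 6 + 5 + 2 + 3 + 2
    = 18.

18


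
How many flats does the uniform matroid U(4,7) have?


Flats of U(4,7): every subset of size < 4 is a flat, plus E itself.
Count = C(7,0) + C(7,1) + C(7,2) + C(7,3) + 1
     = 1 + 7 + 21 + 35 + 1
     = 65.

65


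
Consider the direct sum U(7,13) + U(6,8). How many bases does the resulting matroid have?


Bases of a direct sum M1 + M2: |B| = |B(M1)| * |B(M2)|.
|B(U(7,13))| = C(13,7) = 1716.
|B(U(6,8))| = C(8,6) = 28.
Total bases = 1716 * 28 = 48048.

48048


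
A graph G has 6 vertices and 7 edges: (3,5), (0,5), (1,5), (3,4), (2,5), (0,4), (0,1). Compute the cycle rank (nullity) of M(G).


Cycle rank (nullity) = |E| - r(M) = |E| - (|V| - c).
|E| = 7, |V| = 6, c = 1.
Nullity = 7 - (6 - 1) = 7 - 5 = 2.

2


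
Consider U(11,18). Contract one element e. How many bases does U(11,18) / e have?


Contracting e from U(11,18) gives U(10,17).
Bases of U(10,17) = C(17,10) = 19448.

19448


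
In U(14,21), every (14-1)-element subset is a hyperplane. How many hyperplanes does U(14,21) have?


Hyperplanes of U(14,21) are flats of rank 13.
In a uniform matroid, these are exactly the (13)-element subsets.
Count = C(21,13) = 203490.

203490


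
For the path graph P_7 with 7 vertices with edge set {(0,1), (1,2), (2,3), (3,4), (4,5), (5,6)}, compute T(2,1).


A path on 7 vertices is a tree with 6 edges.
T(x,y) = x^(6) for any tree.
T(2,1) = 2^6 = 64.

64


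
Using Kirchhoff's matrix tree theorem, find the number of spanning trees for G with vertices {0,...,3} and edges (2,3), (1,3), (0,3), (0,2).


By Kirchhoff's matrix tree theorem, the number of spanning trees equals
the determinant of any cofactor of the Laplacian matrix L.
G has 4 vertices and 4 edges.
Computing the (3 x 3) cofactor determinant gives 3.

3


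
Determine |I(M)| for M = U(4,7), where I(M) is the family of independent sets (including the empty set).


Independent sets of U(4,7) are all subsets of size <= 4.
Count = C(7,0) + C(7,1) + C(7,2) + C(7,3) + C(7,4)
     = 1 + 7 + 21 + 35 + 35
     = 99.

99


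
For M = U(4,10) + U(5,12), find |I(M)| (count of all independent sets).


For a direct sum, |I(M1+M2)| = |I(M1)| * |I(M2)|.
|I(U(4,10))| = sum C(10,k) for k=0..4 = 386.
|I(U(5,12))| = sum C(12,k) for k=0..5 = 1586.
Total = 386 * 1586 = 612196.

612196


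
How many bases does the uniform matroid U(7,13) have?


Bases of U(7,13) are all 7-element subsets of the 13-element ground set.
Number of bases = C(13,7).
C(13,7) = 1716.

1716


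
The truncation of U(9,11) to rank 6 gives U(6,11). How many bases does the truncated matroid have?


Truncating U(9,11) to rank 6 gives U(6,11).
Bases of U(6,11) are all 6-element subsets of 11 elements.
Number of bases = C(11,6) = 11! / (6! * 5!) = 462.

462


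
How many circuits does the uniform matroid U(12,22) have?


In U(12,22), circuits are the (13)-element subsets.
Any set of 13 elements is dependent, and removing any one element gives
an independent set of size 12, so it is a minimal dependent set.
Number of circuits = C(22,13) = 497420.

497420


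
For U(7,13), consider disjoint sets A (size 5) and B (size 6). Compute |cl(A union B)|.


|A union B| = 5 + 6 = 11 (disjoint).
In U(7,13), cl(S) = S if |S| < 7, else cl(S) = E.
Since 11 >= 7, cl(A union B) = E.
|cl(A union B)| = 13.

13


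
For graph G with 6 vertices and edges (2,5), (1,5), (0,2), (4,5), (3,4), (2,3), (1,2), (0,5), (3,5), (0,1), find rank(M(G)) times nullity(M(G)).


r(M) = |V| - c = 6 - 1 = 5.
nullity = |E| - r(M) = 10 - 5 = 5.
Product = 5 * 5 = 25.

25


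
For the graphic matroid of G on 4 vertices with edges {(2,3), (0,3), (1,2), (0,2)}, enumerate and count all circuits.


A circuit in a graphic matroid = edge set of a simple cycle.
G has 4 vertices and 4 edges.
Enumerating all minimal edge subsets forming cycles...
Total circuits found: 1.

1


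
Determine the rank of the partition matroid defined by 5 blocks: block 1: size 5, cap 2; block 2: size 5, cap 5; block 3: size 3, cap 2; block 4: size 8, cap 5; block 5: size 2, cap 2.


Rank of a partition matroid = sum of min(|Si|, ci) for each block.
= min(5,2) + min(5,5) + min(3,2) + min(8,5) + min(2,2)
= 2 + 5 + 2 + 5 + 2
= 16.

16


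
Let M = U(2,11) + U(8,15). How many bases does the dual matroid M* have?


(M1+M2)* = M1* + M2*.
M1* = U(9,11), bases: C(11,9) = 55.
M2* = U(7,15), bases: C(15,7) = 6435.
|B(M*)| = 55 * 6435 = 353925.

353925


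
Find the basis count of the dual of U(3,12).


The dual of U(r,n) is U(n-r, n) = U(9,12).
Bases of U(9,12) are all (9)-element subsets.
|B(M*)| = C(12,9) = 220.

220


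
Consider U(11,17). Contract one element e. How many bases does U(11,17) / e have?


Contracting e from U(11,17) gives U(10,16).
Bases of U(10,16) = C(16,10) = 8008.

8008


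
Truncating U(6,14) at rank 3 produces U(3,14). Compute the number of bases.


Truncating U(6,14) to rank 3 gives U(3,14).
Bases of U(3,14) are all 3-element subsets of 14 elements.
Number of bases = C(14,3) = 14! / (3! * 11!) = 364.

364


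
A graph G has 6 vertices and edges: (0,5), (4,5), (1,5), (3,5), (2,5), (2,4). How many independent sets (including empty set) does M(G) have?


An independent set in a graphic matroid is an acyclic edge subset.
G has 6 vertices and 6 edges.
Enumerate all 2^6 = 64 subsets, checking for acyclicity.
Total independent sets = 56.

56


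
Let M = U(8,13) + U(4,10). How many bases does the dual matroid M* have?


(M1+M2)* = M1* + M2*.
M1* = U(5,13), bases: C(13,5) = 1287.
M2* = U(6,10), bases: C(10,6) = 210.
|B(M*)| = 1287 * 210 = 270270.

270270


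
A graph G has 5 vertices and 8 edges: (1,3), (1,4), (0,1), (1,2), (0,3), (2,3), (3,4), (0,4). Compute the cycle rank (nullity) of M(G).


Cycle rank (nullity) = |E| - r(M) = |E| - (|V| - c).
|E| = 8, |V| = 5, c = 1.
Nullity = 8 - (5 - 1) = 8 - 4 = 4.

4


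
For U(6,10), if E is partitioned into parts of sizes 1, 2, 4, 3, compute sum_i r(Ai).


r(Ai) = min(|Ai|, 6) for each part.
Sum = min(1,6) + min(2,6) + min(4,6) + min(3,6)
    = 1 + 2 + 4 + 3
    = 10.

10


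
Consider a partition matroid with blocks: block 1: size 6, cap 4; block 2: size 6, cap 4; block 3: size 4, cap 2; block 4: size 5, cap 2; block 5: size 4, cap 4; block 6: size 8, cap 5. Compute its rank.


Rank of a partition matroid = sum of min(|Si|, ci) for each block.
= min(6,4) + min(6,4) + min(4,2) + min(5,2) + min(4,4) + min(8,5)
= 4 + 4 + 2 + 2 + 4 + 5
= 21.

21


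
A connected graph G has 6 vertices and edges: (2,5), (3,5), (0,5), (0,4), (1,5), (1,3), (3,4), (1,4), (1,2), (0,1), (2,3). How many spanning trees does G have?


By Kirchhoff's matrix tree theorem, the number of spanning trees equals
the determinant of any cofactor of the Laplacian matrix L.
G has 6 vertices and 11 edges.
Computing the (5 x 5) cofactor determinant gives 209.

209


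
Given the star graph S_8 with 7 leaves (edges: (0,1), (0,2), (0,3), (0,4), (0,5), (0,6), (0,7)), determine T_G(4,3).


A star on 8 vertices is a tree with 7 edges.
T(x,y) = x^(7) for any tree.
T(4,3) = 4^7 = 16384.

16384


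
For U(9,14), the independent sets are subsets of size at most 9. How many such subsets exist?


Independent sets of U(9,14) are all subsets of size <= 9.
Count = (14 choose 0) + (14 choose 1) + (14 choose 2) + (14 choose 3) + (14 choose 4) + (14 choose 5) + (14 choose 6) + (14 choose 7) + (14 choose 8) + (14 choose 9)
     = 1 + 14 + 91 + 364 + 1001 + 2002 + 3003 + 3432 + 3003 + 2002
     = 14913.

14913


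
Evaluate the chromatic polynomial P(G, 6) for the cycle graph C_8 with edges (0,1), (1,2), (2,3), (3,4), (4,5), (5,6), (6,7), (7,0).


P(C_8, k) = (k-1)^8 + (-1)^8*(k-1).
P(6) = (5)^8 + 5
= 390625 + 5 = 390630.

390630


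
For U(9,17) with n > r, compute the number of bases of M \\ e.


Deleting e from U(9,17) gives U(9,16) since n > r.
Bases of U(9,16) = C(16,9) = 11440.

11440


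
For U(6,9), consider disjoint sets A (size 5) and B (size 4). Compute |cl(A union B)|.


|A union B| = 5 + 4 = 9 (disjoint).
In U(6,9), cl(S) = S if |S| < 6, else cl(S) = E.
Since 9 >= 6, cl(A union B) = E.
|cl(A union B)| = 9.

9


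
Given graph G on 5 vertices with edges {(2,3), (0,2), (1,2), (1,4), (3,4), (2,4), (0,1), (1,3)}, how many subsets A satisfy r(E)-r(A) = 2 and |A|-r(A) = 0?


R(x,y) = sum over A in 2^E of x^(r(E)-r(A)) * y^(|A|-r(A)).
G has 5 vertices, 8 edges. r(E) = 4.
Enumerate all 2^8 = 256 subsets.
Count subsets with r(E)-r(A)=2 and |A|-r(A)=0: 28.

28


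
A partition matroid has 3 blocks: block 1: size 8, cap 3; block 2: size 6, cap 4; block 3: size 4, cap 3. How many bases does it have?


A basis picks exactly ci elements from block i.
Number of bases = product of C(|Si|, ci).
= C(8,3) * C(6,4) * C(4,3)
= 56 * 15 * 4
= 3360.

3360


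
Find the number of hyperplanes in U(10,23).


Hyperplanes of U(10,23) are flats of rank 9.
In a uniform matroid, these are exactly the (9)-element subsets.
Count = (23 choose 9) = 817190.

817190


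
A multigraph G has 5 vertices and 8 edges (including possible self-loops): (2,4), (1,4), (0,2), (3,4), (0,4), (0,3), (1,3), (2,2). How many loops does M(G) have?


In a graphic matroid, a loop is a self-loop edge (u,u) with rank 0.
Examining all 8 edges for self-loops...
Self-loops found: (2,2)
Number of loops = 1.

1


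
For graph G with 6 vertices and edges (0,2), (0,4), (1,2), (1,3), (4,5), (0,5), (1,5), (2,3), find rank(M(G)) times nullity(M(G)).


r(M) = |V| - c = 6 - 1 = 5.
nullity = |E| - r(M) = 8 - 5 = 3.
Product = 5 * 3 = 15.

15
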